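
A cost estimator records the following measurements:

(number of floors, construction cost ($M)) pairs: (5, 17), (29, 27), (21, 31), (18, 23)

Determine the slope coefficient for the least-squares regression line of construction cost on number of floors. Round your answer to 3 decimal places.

0.484

n = 4, Σx = 73, Σy = 98, Σxy = 1933, Σx² = 1631
Sxx = Σx² − (Σx)²/n = 1631 − 1332.25 = 298.75
Sxy = Σxy − (Σx)(Σy)/n = 1933 − 1788.5 = 144.5
b = Sxy/Sxx = 144.5/298.75 = 0.483682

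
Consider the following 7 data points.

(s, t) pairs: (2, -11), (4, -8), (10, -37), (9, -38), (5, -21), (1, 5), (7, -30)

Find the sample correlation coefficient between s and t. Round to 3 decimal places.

-0.957

n = 7, Σx = 38, Σy = -140, Σxy = -1076, Σx² = 276, Σy² = 4364
Sxx = Σx² − (Σx)²/n = 276 − 206.285714 = 69.714286
Sxy = Σxy − (Σx)(Σy)/n = -1076 − (-760) = -316
Syy = Σy² − (Σy)²/n = 4364 − 2800 = 1564
r = Sxy/√(Sxx·Syy) = -316/√(109033.142857) = -316/330.201670 = -0.956991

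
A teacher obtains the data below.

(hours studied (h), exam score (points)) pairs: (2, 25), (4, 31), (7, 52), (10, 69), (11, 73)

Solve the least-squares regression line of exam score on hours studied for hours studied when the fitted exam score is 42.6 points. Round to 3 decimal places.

5.485

n = 5, Σx = 34, Σy = 250, Σxy = 2031, Σx² = 290
Sxx = Σx² − (Σx)²/n = 290 − 231.2 = 58.8
Sxy = Σxy − (Σx)(Σy)/n = 2031 − 1700 = 331
b = Sxy/Sxx = 331/58.8 = 5.629252
a = ȳ − b·x̄ = 50 − 5.629252·6.8 = 11.721088
Set a + b·x = 42.6: x = (42.6 − 11.721088) / 5.629252 = 5.485438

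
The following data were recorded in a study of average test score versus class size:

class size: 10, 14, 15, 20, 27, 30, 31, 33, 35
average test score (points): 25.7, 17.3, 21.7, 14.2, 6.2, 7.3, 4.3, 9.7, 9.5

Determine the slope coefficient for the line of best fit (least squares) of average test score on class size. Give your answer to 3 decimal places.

n = 9, Σx = 215, Σy = 115.9, Σxy = 2281, Σx² = 5825
Sxx = Σx² − (Σx)²/n = 5825 − 5136.111111 = 688.888889
Sxy = Σxy − (Σx)(Σy)/n = 2281 − 2768.722222 = -487.722222
b = Sxy/Sxx = -487.722222/688.888889 = -0.707984

-0.708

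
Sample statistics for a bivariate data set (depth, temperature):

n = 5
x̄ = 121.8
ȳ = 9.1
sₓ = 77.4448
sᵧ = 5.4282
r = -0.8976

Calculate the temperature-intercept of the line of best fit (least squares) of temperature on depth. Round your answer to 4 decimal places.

b = r · sᵧ/sₓ = -0.8976 · 5.4282/77.4448 = -0.062914
a = ȳ − b·x̄ = 9.1 − (-0.062914)·121.8 = 16.762910

16.7629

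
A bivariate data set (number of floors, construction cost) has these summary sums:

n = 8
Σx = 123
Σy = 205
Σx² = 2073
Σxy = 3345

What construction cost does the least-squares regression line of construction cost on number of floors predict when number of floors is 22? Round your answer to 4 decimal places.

32.6598

Sxx = Σx² − (Σx)²/n = 2073 − 1891.125 = 181.875
Sxy = Σxy − (Σx)(Σy)/n = 3345 − 3151.875 = 193.125
b = Sxy/Sxx = 193.125/181.875 = 1.061856
a = ȳ − b·x̄ = 25.625 − 1.061856·15.375 = 9.298969
ŷ(22) = a + b·22 = 9.298969 + 1.061856·22 = 32.659794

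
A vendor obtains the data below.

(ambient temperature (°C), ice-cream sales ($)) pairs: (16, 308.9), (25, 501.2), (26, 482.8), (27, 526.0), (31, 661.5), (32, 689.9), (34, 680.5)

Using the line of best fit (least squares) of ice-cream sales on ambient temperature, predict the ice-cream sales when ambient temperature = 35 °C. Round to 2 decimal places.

n = 7, Σx = 191, Σy = 3850.8, Σxy = 109947.5, Σx² = 5427
Sxx = Σx² − (Σx)²/n = 5427 − 5211.571429 = 215.428571
Sxy = Σxy − (Σx)(Σy)/n = 109947.5 − 105071.828571 = 4875.671429
b = Sxy/Sxx = 4875.671429/215.428571 = 22.632427
a = ȳ − b·x̄ = 550.114286 − 22.632427·27.285714 = -67.427653
ŷ(35) = a + b·35 = -67.427653 + 22.632427·35 = 724.707294

724.71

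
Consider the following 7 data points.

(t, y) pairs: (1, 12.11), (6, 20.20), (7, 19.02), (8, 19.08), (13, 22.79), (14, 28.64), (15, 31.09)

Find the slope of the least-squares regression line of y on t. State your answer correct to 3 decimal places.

1.191

n = 7, Σx = 64, Σy = 152.93, Σxy = 1582.67, Σx² = 740
Sxx = Σx² − (Σx)²/n = 740 − 585.142857 = 154.857143
Sxy = Σxy − (Σx)(Σy)/n = 1582.67 − 1398.217143 = 184.452857
b = Sxy/Sxx = 184.452857/154.857143 = 1.191116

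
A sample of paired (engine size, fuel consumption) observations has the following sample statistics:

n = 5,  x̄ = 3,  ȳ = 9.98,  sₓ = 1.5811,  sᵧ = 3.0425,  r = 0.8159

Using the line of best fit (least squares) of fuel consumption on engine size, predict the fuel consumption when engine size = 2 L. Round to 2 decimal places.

8.41

b = r · sᵧ/sₓ = 0.8159 · 3.0425/1.5811 = 1.570031
a = ȳ − b·x̄ = 9.98 − 1.570031·3 = 5.269908
ŷ(2) = a + b·2 = 5.269908 + 1.570031·2 = 8.409969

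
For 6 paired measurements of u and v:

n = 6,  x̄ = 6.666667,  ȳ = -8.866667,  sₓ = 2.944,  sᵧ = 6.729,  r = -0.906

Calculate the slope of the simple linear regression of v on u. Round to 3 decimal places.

-2.071

b = r · sᵧ/sₓ = -0.906 · 6.729/2.944 = -2.070813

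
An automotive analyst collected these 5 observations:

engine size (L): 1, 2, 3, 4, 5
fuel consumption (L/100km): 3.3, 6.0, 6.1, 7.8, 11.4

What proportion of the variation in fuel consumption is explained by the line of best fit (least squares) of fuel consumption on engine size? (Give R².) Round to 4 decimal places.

n = 5, Σx = 15, Σy = 34.6, Σxy = 121.8, Σx² = 55, Σy² = 274.9
Sxx = Σx² − (Σx)²/n = 55 − 45 = 10
Sxy = Σxy − (Σx)(Σy)/n = 121.8 − 103.8 = 18
Syy = Σy² − (Σy)²/n = 274.9 − 239.432 = 35.468
R² = Sxy²/(Sxx·Syy) = (18)²/(10·35.468) = 0.913499

0.9135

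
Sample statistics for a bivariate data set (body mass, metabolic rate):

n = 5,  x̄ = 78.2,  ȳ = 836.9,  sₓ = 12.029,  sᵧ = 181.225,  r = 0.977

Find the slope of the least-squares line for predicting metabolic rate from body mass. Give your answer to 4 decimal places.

b = r · sᵧ/sₓ = 0.977 · 181.225/12.029 = 14.719164

14.7192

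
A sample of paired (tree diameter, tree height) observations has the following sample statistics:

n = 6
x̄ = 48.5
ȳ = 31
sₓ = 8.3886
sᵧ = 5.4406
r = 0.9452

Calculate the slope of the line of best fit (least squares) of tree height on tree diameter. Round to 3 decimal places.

b = r · sᵧ/sₓ = 0.9452 · 5.4406/8.3886 = 0.613029

0.613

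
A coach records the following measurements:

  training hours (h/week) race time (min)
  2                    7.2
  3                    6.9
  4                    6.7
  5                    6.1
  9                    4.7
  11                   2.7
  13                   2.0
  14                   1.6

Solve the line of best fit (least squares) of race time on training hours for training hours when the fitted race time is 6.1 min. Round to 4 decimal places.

n = 8, Σx = 61, Σy = 37.9, Σxy = 212.8, Σx² = 621
Sxx = Σx² − (Σx)²/n = 621 − 465.125 = 155.875
Sxy = Σxy − (Σx)(Σy)/n = 212.8 − 288.9875 = -76.1875
b = Sxy/Sxx = -76.1875/155.875 = -0.488773
a = ȳ − b·x̄ = 4.7375 − (-0.488773)·7.625 = 8.464395
Set a + b·x = 6.1: x = (6.1 − 8.464395) / (-0.488773) = 4.837408

4.8374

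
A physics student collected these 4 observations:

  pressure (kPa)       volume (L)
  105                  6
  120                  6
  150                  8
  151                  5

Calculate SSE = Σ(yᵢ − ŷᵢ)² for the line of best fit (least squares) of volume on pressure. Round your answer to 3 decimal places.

n = 4, Σx = 526, Σy = 25, Σxy = 3305, Σx² = 70726, Σy² = 161
Sxx = Σx² − (Σx)²/n = 70726 − 69169 = 1557
Sxy = Σxy − (Σx)(Σy)/n = 3305 − 3287.5 = 17.5
Syy = Σy² − (Σy)²/n = 161 − 156.25 = 4.75
b = Sxy/Sxx = 17.5/1557 = 0.011240
SSE = Syy − b·Sxy = 4.75 − 0.011240·17.5 = 4.553308

4.553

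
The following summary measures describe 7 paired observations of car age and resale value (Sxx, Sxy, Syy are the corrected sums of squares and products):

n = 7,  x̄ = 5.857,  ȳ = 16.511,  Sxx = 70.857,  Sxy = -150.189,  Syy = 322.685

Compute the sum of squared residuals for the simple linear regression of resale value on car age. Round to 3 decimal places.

b = Sxy/Sxx = -150.189/70.857 = -2.119607
SSE = Syy − b·Sxy = 322.685 − (-2.119607)·(-150.189) = 4.343330

4.343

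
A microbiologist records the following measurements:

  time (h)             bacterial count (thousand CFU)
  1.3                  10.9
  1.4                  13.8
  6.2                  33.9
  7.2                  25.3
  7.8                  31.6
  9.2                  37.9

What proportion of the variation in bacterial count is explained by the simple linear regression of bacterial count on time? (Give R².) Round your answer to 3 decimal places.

0.879

n = 6, Σx = 33.1, Σy = 153.4, Σxy = 1020.99, Σx² = 239.41, Σy² = 4533.52
Sxx = Σx² − (Σx)²/n = 239.41 − 182.601667 = 56.808333
Sxy = Σxy − (Σx)(Σy)/n = 1020.99 − 846.256667 = 174.733333
Syy = Σy² − (Σy)²/n = 4533.52 − 3921.926667 = 611.593333
R² = Sxy²/(Sxx·Syy) = (174.733333)²/(56.808333·611.593333) = 0.878773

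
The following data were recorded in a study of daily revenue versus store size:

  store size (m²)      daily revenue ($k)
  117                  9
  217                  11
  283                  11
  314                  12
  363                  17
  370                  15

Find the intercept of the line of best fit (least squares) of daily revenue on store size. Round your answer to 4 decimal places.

5.1162

n = 6, Σx = 1664, Σy = 75, Σxy = 22042, Σx² = 508132
Sxx = Σx² − (Σx)²/n = 508132 − 461482.666667 = 46649.333333
Sxy = Σxy − (Σx)(Σy)/n = 22042 − 20800 = 1242
b = Sxy/Sxx = 1242/46649.333333 = 0.026624
a = ȳ − b·x̄ = 12.5 − 0.026624·277.333333 = 5.116229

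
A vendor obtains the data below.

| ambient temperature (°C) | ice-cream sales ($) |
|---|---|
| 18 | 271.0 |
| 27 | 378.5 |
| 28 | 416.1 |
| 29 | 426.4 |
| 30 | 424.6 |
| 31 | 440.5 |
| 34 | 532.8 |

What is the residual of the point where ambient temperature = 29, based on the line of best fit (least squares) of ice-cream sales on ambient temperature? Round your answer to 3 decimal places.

0.531

n = 7, Σx = 197, Σy = 2889.9, Σxy = 83622.6, Σx² = 5695
Sxx = Σx² − (Σx)²/n = 5695 − 5544.142857 = 150.857143
Sxy = Σxy − (Σx)(Σy)/n = 83622.6 − 81330.042857 = 2292.557143
b = Sxy/Sxx = 2292.557143/150.857143 = 15.196875
a = ȳ − b·x̄ = 412.842857 − 15.196875·28.142857 = -14.840625
ŷ(29) = -14.840625 + 15.196875·29 = 425.86875
residual = y − ŷ = 426.4 − 425.86875 = 0.53125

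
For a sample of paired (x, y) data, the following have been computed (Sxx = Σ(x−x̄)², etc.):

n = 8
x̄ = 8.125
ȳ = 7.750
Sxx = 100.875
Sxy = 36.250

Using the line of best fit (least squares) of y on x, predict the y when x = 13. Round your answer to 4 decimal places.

9.5019

b = Sxy/Sxx = 36.25/100.875 = 0.359356
a = ȳ − b·x̄ = 7.75 − 0.359356·8.125 = 4.830235
ŷ(13) = a + b·13 = 4.830235 + 0.359356·13 = 9.501859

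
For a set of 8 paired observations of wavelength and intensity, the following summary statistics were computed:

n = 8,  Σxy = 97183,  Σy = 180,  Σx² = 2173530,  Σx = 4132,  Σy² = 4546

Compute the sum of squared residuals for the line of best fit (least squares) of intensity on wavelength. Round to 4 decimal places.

Sxx = Σx² − (Σx)²/n = 2173530 − 2134178 = 39352
Sxy = Σxy − (Σx)(Σy)/n = 97183 − 92970 = 4213
Syy = Σy² − (Σy)²/n = 4546 − 4050 = 496
b = Sxy/Sxx = 4213/39352 = 0.107059
SSE = Syy − b·Sxy = 496 − 0.107059·4213 = 44.958909

44.9589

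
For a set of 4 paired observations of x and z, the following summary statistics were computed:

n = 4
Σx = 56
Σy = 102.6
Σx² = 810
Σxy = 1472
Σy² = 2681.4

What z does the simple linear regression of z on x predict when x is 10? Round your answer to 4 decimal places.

Sxx = Σx² − (Σx)²/n = 810 − 784 = 26
Sxy = Σxy − (Σx)(Σy)/n = 1472 − 1436.4 = 35.6
b = Sxy/Sxx = 35.6/26 = 1.369231
a = ȳ − b·x̄ = 25.65 − 1.369231·14 = 6.480769
ŷ(10) = a + b·10 = 6.480769 + 1.369231·10 = 20.173077

20.1731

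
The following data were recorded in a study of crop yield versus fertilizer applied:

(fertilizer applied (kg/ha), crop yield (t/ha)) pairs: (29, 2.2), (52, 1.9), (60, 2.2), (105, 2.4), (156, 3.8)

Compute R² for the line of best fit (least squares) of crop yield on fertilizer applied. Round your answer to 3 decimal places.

n = 5, Σx = 402, Σy = 12.5, Σxy = 1139.4, Σx² = 42506, Σy² = 33.49
Sxx = Σx² − (Σx)²/n = 42506 − 32320.8 = 10185.2
Sxy = Σxy − (Σx)(Σy)/n = 1139.4 − 1005 = 134.4
Syy = Σy² − (Σy)²/n = 33.49 − 31.25 = 2.24
R² = Sxy²/(Sxx·Syy) = (134.4)²/(10185.2·2.24) = 0.791737

0.792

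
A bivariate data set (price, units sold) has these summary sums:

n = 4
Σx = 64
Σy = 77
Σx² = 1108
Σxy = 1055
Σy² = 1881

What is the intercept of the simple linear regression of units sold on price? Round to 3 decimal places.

Sxx = Σx² − (Σx)²/n = 1108 − 1024 = 84
Sxy = Σxy − (Σx)(Σy)/n = 1055 − 1232 = -177
b = Sxy/Sxx = -177/84 = -2.107143
a = ȳ − b·x̄ = 19.25 − (-2.107143)·16 = 52.964286

52.964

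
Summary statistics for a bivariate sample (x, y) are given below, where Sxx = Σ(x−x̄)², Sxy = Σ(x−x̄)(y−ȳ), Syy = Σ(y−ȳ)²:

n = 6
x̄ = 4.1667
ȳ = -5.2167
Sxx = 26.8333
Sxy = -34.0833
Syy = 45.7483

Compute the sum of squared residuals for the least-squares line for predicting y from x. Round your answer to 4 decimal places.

b = Sxy/Sxx = -34.0833/26.8333 = -1.270187
SSE = Syy − b·Sxy = 45.7483 − (-1.270187)·(-34.0833) = 2.456147

2.4561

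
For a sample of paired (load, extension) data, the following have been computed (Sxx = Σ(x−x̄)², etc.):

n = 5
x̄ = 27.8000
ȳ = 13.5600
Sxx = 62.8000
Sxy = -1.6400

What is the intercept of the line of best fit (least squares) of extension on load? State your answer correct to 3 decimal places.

b = Sxy/Sxx = -1.64/62.8 = -0.026115
a = ȳ − b·x̄ = 13.56 − (-0.026115)·27.8 = 14.285987

14.286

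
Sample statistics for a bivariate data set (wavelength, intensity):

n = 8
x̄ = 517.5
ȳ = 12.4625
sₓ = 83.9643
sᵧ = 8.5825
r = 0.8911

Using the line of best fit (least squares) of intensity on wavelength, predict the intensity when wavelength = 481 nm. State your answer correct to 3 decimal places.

9.138

b = r · sᵧ/sₓ = 0.8911 · 8.5825/83.9643 = 0.091085
a = ȳ − b·x̄ = 12.4625 − 0.091085·517.5 = -34.673849
ŷ(481) = a + b·481 = -34.673849 + 0.091085·481 = 9.137907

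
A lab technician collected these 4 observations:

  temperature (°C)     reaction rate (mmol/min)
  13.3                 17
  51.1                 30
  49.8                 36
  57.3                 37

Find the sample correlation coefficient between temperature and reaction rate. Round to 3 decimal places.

n = 4, Σx = 171.5, Σy = 120, Σxy = 5672, Σx² = 8551.43, Σy² = 3854
Sxx = Σx² − (Σx)²/n = 8551.43 − 7353.0625 = 1198.3675
Sxy = Σxy − (Σx)(Σy)/n = 5672 − 5145 = 527
Syy = Σy² − (Σy)²/n = 3854 − 3600 = 254
r = Sxy/√(Sxx·Syy) = 527/√(304385.345) = 527/551.711288 = 0.955210

0.955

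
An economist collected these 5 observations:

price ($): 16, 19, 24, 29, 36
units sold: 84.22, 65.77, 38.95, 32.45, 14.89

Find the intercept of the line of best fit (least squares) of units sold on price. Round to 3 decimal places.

n = 5, Σx = 124, Σy = 236.28, Σxy = 5009.04, Σx² = 3330
Sxx = Σx² − (Σx)²/n = 3330 − 3075.2 = 254.8
Sxy = Σxy − (Σx)(Σy)/n = 5009.04 − 5859.744 = -850.704
b = Sxy/Sxx = -850.704/254.8 = -3.338713
a = ȳ − b·x̄ = 47.256 − (-3.338713)·24.8 = 130.056075

130.056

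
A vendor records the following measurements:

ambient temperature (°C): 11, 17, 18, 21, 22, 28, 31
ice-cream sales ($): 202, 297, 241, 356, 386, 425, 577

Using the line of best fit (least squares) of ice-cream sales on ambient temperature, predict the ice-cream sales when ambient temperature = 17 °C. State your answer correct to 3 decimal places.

281.827

n = 7, Σx = 148, Σy = 2484, Σxy = 57364, Σx² = 3404
Sxx = Σx² − (Σx)²/n = 3404 − 3129.142857 = 274.857143
Sxy = Σxy − (Σx)(Σy)/n = 57364 − 52518.857143 = 4845.142857
b = Sxy/Sxx = 4845.142857/274.857143 = 17.627859
a = ȳ − b·x̄ = 354.857143 − 17.627859·21.142857 = -17.846154
ŷ(17) = a + b·17 = -17.846154 + 17.627859·17 = 281.827443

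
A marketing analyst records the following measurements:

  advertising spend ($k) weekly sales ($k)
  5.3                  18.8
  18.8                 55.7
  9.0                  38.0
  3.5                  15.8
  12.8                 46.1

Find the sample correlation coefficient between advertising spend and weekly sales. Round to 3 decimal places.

n = 5, Σx = 49.4, Σy = 174.4, Σxy = 2134.18, Σx² = 638.62, Σy² = 7274.78
Sxx = Σx² − (Σx)²/n = 638.62 − 488.072 = 150.548
Sxy = Σxy − (Σx)(Σy)/n = 2134.18 − 1723.072 = 411.108
Syy = Σy² − (Σy)²/n = 7274.78 − 6083.072 = 1191.708
r = Sxy/√(Sxx·Syy) = 411.108/√(179409.255984) = 411.108/423.567298 = 0.970585

0.971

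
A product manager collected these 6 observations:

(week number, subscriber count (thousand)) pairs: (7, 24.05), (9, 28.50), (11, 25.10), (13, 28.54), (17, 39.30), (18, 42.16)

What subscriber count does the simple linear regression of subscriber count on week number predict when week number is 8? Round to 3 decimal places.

n = 6, Σx = 75, Σy = 187.65, Σxy = 2498.95, Σx² = 1033
Sxx = Σx² − (Σx)²/n = 1033 − 937.5 = 95.5
Sxy = Σxy − (Σx)(Σy)/n = 2498.95 − 2345.625 = 153.325
b = Sxy/Sxx = 153.325/95.5 = 1.605497
a = ȳ − b·x̄ = 31.275 − 1.605497·12.5 = 11.206283
ŷ(8) = a + b·8 = 11.206283 + 1.605497·8 = 24.050262

24.050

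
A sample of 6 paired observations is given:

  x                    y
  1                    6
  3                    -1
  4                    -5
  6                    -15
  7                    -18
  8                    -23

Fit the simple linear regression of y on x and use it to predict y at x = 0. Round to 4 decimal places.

n = 6, Σx = 29, Σy = -56, Σxy = -417, Σx² = 175
Sxx = Σx² − (Σx)²/n = 175 − 140.166667 = 34.833333
Sxy = Σxy − (Σx)(Σy)/n = -417 − (-270.666667) = -146.333333
b = Sxy/Sxx = -146.333333/34.833333 = -4.200957
a = ȳ − b·x̄ = -9.333333 − (-4.200957)·4.833333 = 10.971292
ŷ(0) = a + b·0 = 10.971292 + (-4.200957)·0 = 10.971292

10.9713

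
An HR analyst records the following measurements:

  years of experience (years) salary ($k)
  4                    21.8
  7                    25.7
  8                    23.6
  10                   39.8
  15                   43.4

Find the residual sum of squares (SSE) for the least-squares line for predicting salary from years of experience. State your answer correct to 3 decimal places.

74.840

n = 5, Σx = 44, Σy = 154.3, Σxy = 1504.9, Σx² = 454, Σy² = 5160.29
Sxx = Σx² − (Σx)²/n = 454 − 387.2 = 66.8
Sxy = Σxy − (Σx)(Σy)/n = 1504.9 − 1357.84 = 147.06
Syy = Σy² − (Σy)²/n = 5160.29 − 4761.698 = 398.592
b = Sxy/Sxx = 147.06/66.8 = 2.201497
SSE = Syy − b·Sxy = 398.592 − 2.201497·147.06 = 74.839850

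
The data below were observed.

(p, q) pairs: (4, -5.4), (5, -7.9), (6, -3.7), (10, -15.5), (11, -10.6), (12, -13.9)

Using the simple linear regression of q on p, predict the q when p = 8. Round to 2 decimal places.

-9.50

n = 6, Σx = 48, Σy = -57, Σxy = -521.7, Σx² = 442
Sxx = Σx² − (Σx)²/n = 442 − 384 = 58
Sxy = Σxy − (Σx)(Σy)/n = -521.7 − (-456) = -65.7
b = Sxy/Sxx = -65.7/58 = -1.132759
a = ȳ − b·x̄ = -9.5 − (-1.132759)·8 = -0.437931
ŷ(8) = a + b·8 = -0.437931 + (-1.132759)·8 = -9.5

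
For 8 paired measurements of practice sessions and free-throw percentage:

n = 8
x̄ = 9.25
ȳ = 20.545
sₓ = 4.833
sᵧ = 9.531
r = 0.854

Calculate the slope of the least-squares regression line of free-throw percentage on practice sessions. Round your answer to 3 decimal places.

b = r · sᵧ/sₓ = 0.854 · 9.531/4.833 = 1.684145

1.684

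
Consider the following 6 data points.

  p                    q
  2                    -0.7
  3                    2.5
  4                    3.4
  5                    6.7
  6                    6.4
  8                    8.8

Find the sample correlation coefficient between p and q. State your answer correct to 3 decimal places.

n = 6, Σx = 28, Σy = 27.1, Σxy = 162, Σx² = 154, Σy² = 181.59
Sxx = Σx² − (Σx)²/n = 154 − 130.666667 = 23.333333
Sxy = Σxy − (Σx)(Σy)/n = 162 − 126.466667 = 35.533333
Syy = Σy² − (Σy)²/n = 181.59 − 122.401667 = 59.188333
r = Sxy/√(Sxx·Syy) = 35.533333/√(1381.061111) = 35.533333/37.162631 = 0.956158

0.956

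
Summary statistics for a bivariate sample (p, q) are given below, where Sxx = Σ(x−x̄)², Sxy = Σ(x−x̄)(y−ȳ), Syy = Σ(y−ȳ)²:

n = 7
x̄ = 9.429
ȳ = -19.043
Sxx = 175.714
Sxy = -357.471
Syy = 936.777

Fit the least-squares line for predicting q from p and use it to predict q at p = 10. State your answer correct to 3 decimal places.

b = Sxy/Sxx = -357.471/175.714 = -2.034391
a = ȳ − b·x̄ = -19.043 − (-2.034391)·9.429 = 0.139274
ŷ(10) = a + b·10 = 0.139274 + (-2.034391)·10 = -20.204637

-20.205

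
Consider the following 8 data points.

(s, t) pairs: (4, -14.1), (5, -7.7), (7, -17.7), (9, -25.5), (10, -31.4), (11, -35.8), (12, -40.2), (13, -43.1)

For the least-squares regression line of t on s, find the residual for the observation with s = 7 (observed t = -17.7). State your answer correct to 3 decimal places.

2.070

n = 8, Σx = 71, Σy = -215.5, Σxy = -2198.8, Σx² = 705
Sxx = Σx² − (Σx)²/n = 705 − 630.125 = 74.875
Sxy = Σxy − (Σx)(Σy)/n = -2198.8 − (-1912.5625) = -286.2375
b = Sxy/Sxx = -286.2375/74.875 = -3.822871
a = ȳ − b·x̄ = -26.9375 − (-3.822871)·8.875 = 6.990484
ŷ(7) = 6.990484 + (-3.822871)·7 = -19.769616
residual = y − ŷ = -17.7 − (-19.769616) = 2.069616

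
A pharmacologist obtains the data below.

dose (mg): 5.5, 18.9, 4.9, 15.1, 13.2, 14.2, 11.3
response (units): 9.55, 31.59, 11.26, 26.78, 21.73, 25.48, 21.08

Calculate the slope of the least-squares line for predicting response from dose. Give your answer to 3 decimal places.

n = 7, Σx = 83.1, Σy = 147.47, Σxy = 1995.984, Σx² = 1143.05
Sxx = Σx² − (Σx)²/n = 1143.05 − 986.515714 = 156.534286
Sxy = Σxy − (Σx)(Σy)/n = 1995.984 − 1750.679571 = 245.304429
b = Sxy/Sxx = 245.304429/156.534286 = 1.567097

1.567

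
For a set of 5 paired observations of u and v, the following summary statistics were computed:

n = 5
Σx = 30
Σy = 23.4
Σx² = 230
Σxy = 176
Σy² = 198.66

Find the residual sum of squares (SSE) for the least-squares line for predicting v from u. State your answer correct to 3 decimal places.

Sxx = Σx² − (Σx)²/n = 230 − 180 = 50
Sxy = Σxy − (Σx)(Σy)/n = 176 − 140.4 = 35.6
Syy = Σy² − (Σy)²/n = 198.66 − 109.512 = 89.148
b = Sxy/Sxx = 35.6/50 = 0.712
SSE = Syy − b·Sxy = 89.148 − 0.712·35.6 = 63.8008

63.801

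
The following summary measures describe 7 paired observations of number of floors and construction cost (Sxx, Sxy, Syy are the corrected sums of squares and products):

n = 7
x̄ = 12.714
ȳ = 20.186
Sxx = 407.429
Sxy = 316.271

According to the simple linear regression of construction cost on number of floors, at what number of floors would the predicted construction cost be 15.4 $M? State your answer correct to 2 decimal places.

6.55

b = Sxy/Sxx = 316.271/407.429 = 0.776260
a = ȳ − b·x̄ = 20.186 − 0.776260·12.714 = 10.316625
Set a + b·x = 15.4: x = (15.4 − 10.316625) / 0.776260 = 6.548543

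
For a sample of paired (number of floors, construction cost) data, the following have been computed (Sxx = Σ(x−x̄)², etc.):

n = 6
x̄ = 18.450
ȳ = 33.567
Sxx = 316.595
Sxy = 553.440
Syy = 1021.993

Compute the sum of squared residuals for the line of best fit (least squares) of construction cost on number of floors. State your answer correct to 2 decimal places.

54.52

b = Sxy/Sxx = 553.44/316.595 = 1.748101
SSE = Syy − b·Sxy = 1021.993 − 1.748101·553.44 = 54.524046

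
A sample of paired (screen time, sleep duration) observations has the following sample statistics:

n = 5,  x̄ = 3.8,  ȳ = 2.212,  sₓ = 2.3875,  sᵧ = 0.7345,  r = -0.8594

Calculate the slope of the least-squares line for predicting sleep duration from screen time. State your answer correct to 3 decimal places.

b = r · sᵧ/sₓ = -0.8594 · 0.7345/2.3875 = -0.264389

-0.264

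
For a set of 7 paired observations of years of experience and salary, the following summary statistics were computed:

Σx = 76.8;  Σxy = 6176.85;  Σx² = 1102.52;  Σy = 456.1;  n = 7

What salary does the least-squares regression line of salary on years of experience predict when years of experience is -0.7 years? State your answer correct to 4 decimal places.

12.4935

Sxx = Σx² − (Σx)²/n = 1102.52 − 842.605714 = 259.914286
Sxy = Σxy − (Σx)(Σy)/n = 6176.85 − 5004.068571 = 1172.781429
b = Sxy/Sxx = 1172.781429/259.914286 = 4.512185
a = ȳ − b·x̄ = 65.157143 − 4.512185·10.971429 = 15.652024
ŷ(-0.7) = a + b·-0.7 = 15.652024 + 4.512185·(-0.7) = 12.493494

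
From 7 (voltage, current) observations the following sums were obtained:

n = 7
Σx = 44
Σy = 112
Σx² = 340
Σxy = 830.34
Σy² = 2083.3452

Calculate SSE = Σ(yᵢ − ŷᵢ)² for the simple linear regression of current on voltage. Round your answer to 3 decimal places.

39.695

Sxx = Σx² − (Σx)²/n = 340 − 276.571429 = 63.428571
Sxy = Σxy − (Σx)(Σy)/n = 830.34 − 704 = 126.34
Syy = Σy² − (Σy)²/n = 2083.3452 − 1792 = 291.3452
b = Sxy/Sxx = 126.34/63.428571 = 1.991847
SSE = Syy − b·Sxy = 291.3452 − 1.991847·126.34 = 39.695269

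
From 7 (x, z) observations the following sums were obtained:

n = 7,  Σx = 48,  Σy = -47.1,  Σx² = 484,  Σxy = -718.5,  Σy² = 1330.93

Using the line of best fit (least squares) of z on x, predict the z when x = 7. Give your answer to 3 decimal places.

-7.093

Sxx = Σx² − (Σx)²/n = 484 − 329.142857 = 154.857143
Sxy = Σxy − (Σx)(Σy)/n = -718.5 − (-322.971429) = -395.528571
b = Sxy/Sxx = -395.528571/154.857143 = -2.554151
a = ȳ − b·x̄ = -6.728571 − (-2.554151)·6.857143 = 10.785609
ŷ(7) = a + b·7 = 10.785609 + (-2.554151)·7 = -7.093450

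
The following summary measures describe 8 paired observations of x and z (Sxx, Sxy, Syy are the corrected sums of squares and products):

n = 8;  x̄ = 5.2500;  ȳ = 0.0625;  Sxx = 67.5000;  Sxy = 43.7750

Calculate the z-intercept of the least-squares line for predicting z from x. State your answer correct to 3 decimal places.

b = Sxy/Sxx = 43.775/67.5 = 0.648519
a = ȳ − b·x̄ = 0.0625 − 0.648519·5.25 = -3.342222

-3.342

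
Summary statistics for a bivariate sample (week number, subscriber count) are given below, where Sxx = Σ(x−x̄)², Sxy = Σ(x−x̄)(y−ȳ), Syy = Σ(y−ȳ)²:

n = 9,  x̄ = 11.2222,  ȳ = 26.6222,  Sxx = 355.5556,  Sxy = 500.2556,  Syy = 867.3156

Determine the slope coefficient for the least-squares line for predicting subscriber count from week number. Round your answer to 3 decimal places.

1.407

b = Sxy/Sxx = 500.2556/355.5556 = 1.406969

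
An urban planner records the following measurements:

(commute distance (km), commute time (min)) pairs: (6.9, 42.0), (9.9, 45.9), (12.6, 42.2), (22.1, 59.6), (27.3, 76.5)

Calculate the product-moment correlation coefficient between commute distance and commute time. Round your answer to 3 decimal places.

0.950

n = 5, Σx = 78.8, Σy = 266.2, Σxy = 4681.54, Σx² = 1538.08, Σy² = 15056.06
Sxx = Σx² − (Σx)²/n = 1538.08 − 1241.888 = 296.192
Sxy = Σxy − (Σx)(Σy)/n = 4681.54 − 4195.312 = 486.228
Syy = Σy² − (Σy)²/n = 15056.06 − 14172.488 = 883.572
r = Sxy/√(Sxx·Syy) = 486.228/√(261706.957824) = 486.228/511.573023 = 0.950457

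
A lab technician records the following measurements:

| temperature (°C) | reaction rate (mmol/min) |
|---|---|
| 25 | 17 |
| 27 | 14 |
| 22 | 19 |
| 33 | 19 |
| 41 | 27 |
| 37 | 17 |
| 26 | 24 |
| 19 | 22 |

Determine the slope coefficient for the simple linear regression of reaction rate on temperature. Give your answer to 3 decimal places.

n = 8, Σx = 230, Σy = 159, Σxy = 4626, Σx² = 7014
Sxx = Σx² − (Σx)²/n = 7014 − 6612.5 = 401.5
Sxy = Σxy − (Σx)(Σy)/n = 4626 − 4571.25 = 54.75
b = Sxy/Sxx = 54.75/401.5 = 0.136364

0.136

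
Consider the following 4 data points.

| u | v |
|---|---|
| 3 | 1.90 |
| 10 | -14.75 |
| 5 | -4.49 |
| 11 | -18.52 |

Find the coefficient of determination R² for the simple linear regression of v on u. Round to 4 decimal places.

0.9914

n = 4, Σx = 29, Σy = -35.86, Σxy = -367.97, Σx² = 255, Σy² = 584.323
Sxx = Σx² − (Σx)²/n = 255 − 210.25 = 44.75
Sxy = Σxy − (Σx)(Σy)/n = -367.97 − (-259.985) = -107.985
Syy = Σy² − (Σy)²/n = 584.323 − 321.4849 = 262.8381
R² = Sxy²/(Sxx·Syy) = (-107.985)²/(44.75·262.8381) = 0.991392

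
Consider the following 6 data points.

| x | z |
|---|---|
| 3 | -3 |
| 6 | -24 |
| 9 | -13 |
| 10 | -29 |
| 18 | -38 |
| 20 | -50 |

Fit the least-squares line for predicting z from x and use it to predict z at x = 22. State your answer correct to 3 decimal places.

n = 6, Σx = 66, Σy = -157, Σxy = -2244, Σx² = 950
Sxx = Σx² − (Σx)²/n = 950 − 726 = 224
Sxy = Σxy − (Σx)(Σy)/n = -2244 − (-1727) = -517
b = Sxy/Sxx = -517/224 = -2.308036
a = ȳ − b·x̄ = -26.166667 − (-2.308036)·11 = -0.778274
ŷ(22) = a + b·22 = -0.778274 + (-2.308036)·22 = -51.555060

-51.555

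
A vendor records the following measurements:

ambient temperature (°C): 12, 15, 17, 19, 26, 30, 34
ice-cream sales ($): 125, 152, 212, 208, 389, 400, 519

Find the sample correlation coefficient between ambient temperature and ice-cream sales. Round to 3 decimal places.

0.987

n = 7, Σx = 153, Σy = 2005, Σxy = 51096, Σx² = 3751, Σy² = 707619
Sxx = Σx² − (Σx)²/n = 3751 − 3344.142857 = 406.857143
Sxy = Σxy − (Σx)(Σy)/n = 51096 − 43823.571429 = 7272.428571
Syy = Σy² − (Σy)²/n = 707619 − 574289.285714 = 133329.714286
r = Sxy/√(Sxx·Syy) = 7272.428571/√(54246146.612245) = 7272.428571/7365.198342 = 0.987404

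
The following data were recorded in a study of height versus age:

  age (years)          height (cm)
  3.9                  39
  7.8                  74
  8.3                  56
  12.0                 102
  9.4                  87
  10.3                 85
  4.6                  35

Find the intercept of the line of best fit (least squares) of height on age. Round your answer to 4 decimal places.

1.7638

n = 7, Σx = 56.3, Σy = 478, Σxy = 4272.4, Σx² = 504.55
Sxx = Σx² − (Σx)²/n = 504.55 − 452.812857 = 51.737143
Sxy = Σxy − (Σx)(Σy)/n = 4272.4 − 3844.485714 = 427.914286
b = Sxy/Sxx = 427.914286/51.737143 = 8.270930
a = ȳ − b·x̄ = 68.285714 − 8.270930·8.042857 = 1.763806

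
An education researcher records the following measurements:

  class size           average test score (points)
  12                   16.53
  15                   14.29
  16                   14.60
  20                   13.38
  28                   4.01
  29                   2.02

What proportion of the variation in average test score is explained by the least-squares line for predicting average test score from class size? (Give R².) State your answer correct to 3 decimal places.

0.948

n = 6, Σx = 120, Σy = 64.83, Σxy = 1084.77, Σx² = 2650, Σy² = 889.7899
Sxx = Σx² − (Σx)²/n = 2650 − 2400 = 250
Sxy = Σxy − (Σx)(Σy)/n = 1084.77 − 1296.6 = -211.83
Syy = Σy² − (Σy)²/n = 889.7899 − 700.48815 = 189.30175
R² = Sxy²/(Sxx·Syy) = (-211.83)²/(250·189.30175) = 0.948157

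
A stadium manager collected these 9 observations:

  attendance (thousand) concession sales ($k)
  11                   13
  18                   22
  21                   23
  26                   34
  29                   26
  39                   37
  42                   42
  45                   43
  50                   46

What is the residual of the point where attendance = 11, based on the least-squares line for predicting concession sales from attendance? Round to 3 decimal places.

n = 9, Σx = 281, Σy = 286, Σxy = 10102, Σx² = 10213
Sxx = Σx² − (Σx)²/n = 10213 − 8773.444444 = 1439.555556
Sxy = Σxy − (Σx)(Σy)/n = 10102 − 8929.555556 = 1172.444444
b = Sxy/Sxx = 1172.444444/1439.555556 = 0.814449
a = ȳ − b·x̄ = 31.777778 − 0.814449·31.222222 = 6.348873
ŷ(11) = 6.348873 + 0.814449·11 = 15.307811
residual = y − ŷ = 13 − 15.307811 = -2.307811

-2.308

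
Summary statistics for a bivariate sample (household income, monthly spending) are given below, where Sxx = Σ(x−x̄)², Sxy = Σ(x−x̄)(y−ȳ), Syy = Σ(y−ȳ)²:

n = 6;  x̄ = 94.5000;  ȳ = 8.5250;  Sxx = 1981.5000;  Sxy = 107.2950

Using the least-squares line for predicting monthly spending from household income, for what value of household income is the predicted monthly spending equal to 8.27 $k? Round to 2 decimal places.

89.79

b = Sxy/Sxx = 107.295/1981.5 = 0.054148
a = ȳ − b·x̄ = 8.525 − 0.054148·94.5 = 3.407979
Set a + b·x = 8.27: x = (8.27 − 3.407979) / 0.054148 = 89.790717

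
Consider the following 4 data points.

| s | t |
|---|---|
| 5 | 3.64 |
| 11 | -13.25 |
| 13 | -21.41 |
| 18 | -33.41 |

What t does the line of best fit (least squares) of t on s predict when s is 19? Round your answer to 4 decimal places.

-37.0182

n = 4, Σx = 47, Σy = -64.43, Σxy = -1007.26, Σx² = 639
Sxx = Σx² − (Σx)²/n = 639 − 552.25 = 86.75
Sxy = Σxy − (Σx)(Σy)/n = -1007.26 − (-757.0525) = -250.2075
b = Sxy/Sxx = -250.2075/86.75 = -2.884236
a = ȳ − b·x̄ = -16.1075 − (-2.884236)·11.75 = 17.782277
ŷ(19) = a + b·19 = 17.782277 + (-2.884236)·19 = -37.018213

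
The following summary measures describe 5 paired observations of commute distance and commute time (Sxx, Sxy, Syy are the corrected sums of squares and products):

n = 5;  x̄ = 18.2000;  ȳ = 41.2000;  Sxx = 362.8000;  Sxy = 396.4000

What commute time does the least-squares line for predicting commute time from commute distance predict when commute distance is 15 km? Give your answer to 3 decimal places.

37.704

b = Sxy/Sxx = 396.4/362.8 = 1.092613
a = ȳ − b·x̄ = 41.2 − 1.092613·18.2 = 21.314443
ŷ(15) = a + b·15 = 21.314443 + 1.092613·15 = 37.703638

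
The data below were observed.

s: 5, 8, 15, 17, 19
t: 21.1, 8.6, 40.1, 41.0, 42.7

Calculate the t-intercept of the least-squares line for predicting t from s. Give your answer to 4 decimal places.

n = 5, Σx = 64, Σy = 153.5, Σxy = 2284.1, Σx² = 964
Sxx = Σx² − (Σx)²/n = 964 − 819.2 = 144.8
Sxy = Σxy − (Σx)(Σy)/n = 2284.1 − 1964.8 = 319.3
b = Sxy/Sxx = 319.3/144.8 = 2.205110
a = ȳ − b·x̄ = 30.7 − 2.205110·12.8 = 2.474586

2.4746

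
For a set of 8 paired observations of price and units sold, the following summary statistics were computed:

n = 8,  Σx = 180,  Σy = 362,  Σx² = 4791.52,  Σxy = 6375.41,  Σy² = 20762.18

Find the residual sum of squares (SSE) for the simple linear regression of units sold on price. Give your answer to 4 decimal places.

Sxx = Σx² − (Σx)²/n = 4791.52 − 4050 = 741.52
Sxy = Σxy − (Σx)(Σy)/n = 6375.41 − 8145 = -1769.59
Syy = Σy² − (Σy)²/n = 20762.18 − 16380.5 = 4381.68
b = Sxy/Sxx = -1769.59/741.52 = -2.386436
SSE = Syy − b·Sxy = 4381.68 − (-2.386436)·(-1769.59) = 158.666773

158.6668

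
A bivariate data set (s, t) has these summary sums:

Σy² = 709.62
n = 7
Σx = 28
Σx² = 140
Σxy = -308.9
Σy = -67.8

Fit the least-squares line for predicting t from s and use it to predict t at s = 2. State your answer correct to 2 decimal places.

Sxx = Σx² − (Σx)²/n = 140 − 112 = 28
Sxy = Σxy − (Σx)(Σy)/n = -308.9 − (-271.2) = -37.7
b = Sxy/Sxx = -37.7/28 = -1.346429
a = ȳ − b·x̄ = -9.685714 − (-1.346429)·4 = -4.3
ŷ(2) = a + b·2 = -4.3 + (-1.346429)·2 = -6.992857

-6.99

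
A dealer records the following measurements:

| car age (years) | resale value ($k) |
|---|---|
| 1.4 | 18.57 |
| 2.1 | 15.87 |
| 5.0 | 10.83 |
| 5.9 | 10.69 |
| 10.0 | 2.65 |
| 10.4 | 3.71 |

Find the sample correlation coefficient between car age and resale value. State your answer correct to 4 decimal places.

n = 6, Σx = 34.8, Σy = 62.32, Σxy = 241.63, Σx² = 274.34, Σy² = 849.0534
Sxx = Σx² − (Σx)²/n = 274.34 − 201.84 = 72.5
Sxy = Σxy − (Σx)(Σy)/n = 241.63 − 361.456 = -119.826
Syy = Σy² − (Σy)²/n = 849.0534 − 647.297067 = 201.756333
r = Sxy/√(Sxx·Syy) = -119.826/√(14627.334167) = -119.826/120.943516 = -0.990760

-0.9908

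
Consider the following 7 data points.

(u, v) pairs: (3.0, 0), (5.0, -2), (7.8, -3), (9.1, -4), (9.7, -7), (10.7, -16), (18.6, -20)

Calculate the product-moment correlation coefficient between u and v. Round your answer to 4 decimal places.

-0.9064

n = 7, Σx = 63.9, Σy = -52, Σxy = -680.9, Σx² = 732.19, Σy² = 734
Sxx = Σx² − (Σx)²/n = 732.19 − 583.315714 = 148.874286
Sxy = Σxy − (Σx)(Σy)/n = -680.9 − (-474.685714) = -206.214286
Syy = Σy² − (Σy)²/n = 734 − 386.285714 = 347.714286
r = Sxy/√(Sxx·Syy) = -206.214286/√(51765.715918) = -206.214286/227.520803 = -0.906354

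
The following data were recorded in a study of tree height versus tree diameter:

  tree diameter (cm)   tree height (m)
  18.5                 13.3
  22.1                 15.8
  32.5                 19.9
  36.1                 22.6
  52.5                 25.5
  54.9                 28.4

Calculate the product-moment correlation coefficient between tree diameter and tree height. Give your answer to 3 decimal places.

0.980

n = 6, Σx = 216.6, Σy = 125.5, Σxy = 4955.75, Σx² = 8960.38, Σy² = 2790.11
Sxx = Σx² − (Σx)²/n = 8960.38 − 7819.26 = 1141.12
Sxy = Σxy − (Σx)(Σy)/n = 4955.75 − 4530.55 = 425.2
Syy = Σy² − (Σy)²/n = 2790.11 − 2625.041667 = 165.068333
r = Sxy/√(Sxx·Syy) = 425.2/√(188362.776533) = 425.2/434.007807 = 0.979706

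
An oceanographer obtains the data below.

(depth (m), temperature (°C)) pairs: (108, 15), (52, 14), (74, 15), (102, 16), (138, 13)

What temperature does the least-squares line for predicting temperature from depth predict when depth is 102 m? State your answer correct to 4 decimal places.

14.5398

n = 5, Σx = 474, Σy = 73, Σxy = 6884, Σx² = 49292
Sxx = Σx² − (Σx)²/n = 49292 − 44935.2 = 4356.8
Sxy = Σxy − (Σx)(Σy)/n = 6884 − 6920.4 = -36.4
b = Sxy/Sxx = -36.4/4356.8 = -0.008355
a = ȳ − b·x̄ = 14.6 − (-0.008355)·94.8 = 15.392031
ŷ(102) = a + b·102 = 15.392031 + (-0.008355)·102 = 14.539846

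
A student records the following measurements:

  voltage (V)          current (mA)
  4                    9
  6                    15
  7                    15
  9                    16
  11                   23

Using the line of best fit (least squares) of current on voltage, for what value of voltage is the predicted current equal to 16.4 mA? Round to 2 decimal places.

7.86

n = 5, Σx = 37, Σy = 78, Σxy = 628, Σx² = 303
Sxx = Σx² − (Σx)²/n = 303 − 273.8 = 29.2
Sxy = Σxy − (Σx)(Σy)/n = 628 − 577.2 = 50.8
b = Sxy/Sxx = 50.8/29.2 = 1.739726
a = ȳ − b·x̄ = 15.6 − 1.739726·7.4 = 2.726027
Set a + b·x = 16.4: x = (16.4 − 2.726027) / 1.739726 = 7.859843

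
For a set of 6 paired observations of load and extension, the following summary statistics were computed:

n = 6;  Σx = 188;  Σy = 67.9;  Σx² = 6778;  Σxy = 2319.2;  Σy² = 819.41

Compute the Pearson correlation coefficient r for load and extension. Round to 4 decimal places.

Sxx = Σx² − (Σx)²/n = 6778 − 5890.666667 = 887.333333
Sxy = Σxy − (Σx)(Σy)/n = 2319.2 − 2127.533333 = 191.666667
Syy = Σy² − (Σy)²/n = 819.41 − 768.401667 = 51.008333
r = Sxy/√(Sxx·Syy) = 191.666667/√(45261.394444) = 191.666667/212.747255 = 0.900913

0.9009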